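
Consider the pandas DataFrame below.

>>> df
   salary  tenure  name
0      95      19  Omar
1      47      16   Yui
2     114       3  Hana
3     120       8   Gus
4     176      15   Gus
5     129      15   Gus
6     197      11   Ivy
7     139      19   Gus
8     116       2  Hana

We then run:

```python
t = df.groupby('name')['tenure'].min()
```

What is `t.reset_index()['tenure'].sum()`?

56

group by name, min of tenure:
name
Gus      8
Hana     2
Ivy     11
Omar    19
Yui     16
Name: tenure, dtype: int64
reset_index():
   name  tenure
0   Gus       8
1  Hana       2
2   Ivy      11
3  Omar      19
4   Yui      16
sum of column 'tenure' → 56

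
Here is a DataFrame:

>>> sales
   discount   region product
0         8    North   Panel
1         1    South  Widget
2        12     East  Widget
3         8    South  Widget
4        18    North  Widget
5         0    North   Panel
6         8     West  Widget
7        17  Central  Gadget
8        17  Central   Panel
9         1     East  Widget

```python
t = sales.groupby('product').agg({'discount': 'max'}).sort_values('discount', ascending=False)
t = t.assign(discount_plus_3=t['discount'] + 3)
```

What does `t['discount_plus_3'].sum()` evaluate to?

group by product, max of discount:
         discount
product          
Gadget         17
Panel          17
Widget         18
sort by discount descending:
         discount
product          
Widget         18
Gadget         17
Panel          17
add column discount_plus_3 = t['discount'] + 3:
         discount  discount_plus_3
product                           
Widget         18               21
Gadget         17               20
Panel          17               20
The sum of column 'discount_plus_3' is 61.

61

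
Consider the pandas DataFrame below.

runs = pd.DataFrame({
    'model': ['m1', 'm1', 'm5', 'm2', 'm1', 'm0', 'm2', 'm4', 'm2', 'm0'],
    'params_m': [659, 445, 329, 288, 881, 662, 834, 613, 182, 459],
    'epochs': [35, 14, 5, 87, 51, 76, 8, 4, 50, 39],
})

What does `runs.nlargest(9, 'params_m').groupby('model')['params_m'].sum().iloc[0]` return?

take 9 rows with largest params_m:
  model  params_m  epochs
4    m1       881      51
6    m2       834       8
5    m0       662      76
0    m1       659      35
7    m4       613       4
9    m0       459      39
1    m1       445      14
2    m5       329       5
3    m2       288      87
group by model, sum of params_m:
model
m0    1121
m1    1985
m2    1122
m4     613
m5     329
Name: params_m, dtype: int64
Taking the value at position 0 gives 1121.

1121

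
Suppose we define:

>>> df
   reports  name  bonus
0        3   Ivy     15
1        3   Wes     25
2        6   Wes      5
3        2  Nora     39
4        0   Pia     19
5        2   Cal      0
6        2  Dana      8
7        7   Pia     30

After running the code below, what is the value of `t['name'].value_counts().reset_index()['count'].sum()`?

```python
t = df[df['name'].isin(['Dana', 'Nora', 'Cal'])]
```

filter rows where name in ['Dana', 'Nora', 'Cal']:
   reports  name  bonus
3        2  Nora     39
5        2   Cal      0
6        2  Dana      8
value_counts of name:
name
Nora    1
Cal     1
Dana    1
Name: count, dtype: int64
reset_index():
   name  count
0  Nora      1
1   Cal      1
2  Dana      1
Finally, sum of column 'count' = 3.

3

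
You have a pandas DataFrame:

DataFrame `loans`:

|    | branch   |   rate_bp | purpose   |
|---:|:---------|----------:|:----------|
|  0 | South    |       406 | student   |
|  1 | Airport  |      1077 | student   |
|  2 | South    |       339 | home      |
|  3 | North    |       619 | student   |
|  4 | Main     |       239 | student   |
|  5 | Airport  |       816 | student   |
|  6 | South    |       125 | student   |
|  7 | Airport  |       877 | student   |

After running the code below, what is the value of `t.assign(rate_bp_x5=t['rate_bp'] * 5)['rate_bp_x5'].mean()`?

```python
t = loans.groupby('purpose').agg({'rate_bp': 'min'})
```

group by purpose, min of rate_bp:
         rate_bp
purpose         
home         339
student      125
add column rate_bp_x5 = t['rate_bp'] * 5:
         rate_bp  rate_bp_x5
purpose                     
home         339        1695
student      125         625
Hence 1160.0.

1160.0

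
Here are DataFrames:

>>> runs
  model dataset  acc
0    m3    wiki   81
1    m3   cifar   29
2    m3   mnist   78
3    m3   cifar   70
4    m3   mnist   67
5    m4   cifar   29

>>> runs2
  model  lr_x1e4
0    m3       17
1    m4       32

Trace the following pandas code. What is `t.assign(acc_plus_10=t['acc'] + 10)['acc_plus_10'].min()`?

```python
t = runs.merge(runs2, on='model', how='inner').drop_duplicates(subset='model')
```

39

merge on 'model' (how='inner') → 6 rows:
  model dataset  acc  lr_x1e4
0    m3    wiki   81       17
1    m3   cifar   29       17
2    m3   mnist   78       17
3    m3   cifar   70       17
4    m3   mnist   67       17
5    m4   cifar   29       32
drop duplicate model (keep=first):
  model dataset  acc  lr_x1e4
0    m3    wiki   81       17
5    m4   cifar   29       32
add column acc_plus_10 = t['acc'] + 10:
  model dataset  acc  lr_x1e4  acc_plus_10
0    m3    wiki   81       17           91
5    m4   cifar   29       32           39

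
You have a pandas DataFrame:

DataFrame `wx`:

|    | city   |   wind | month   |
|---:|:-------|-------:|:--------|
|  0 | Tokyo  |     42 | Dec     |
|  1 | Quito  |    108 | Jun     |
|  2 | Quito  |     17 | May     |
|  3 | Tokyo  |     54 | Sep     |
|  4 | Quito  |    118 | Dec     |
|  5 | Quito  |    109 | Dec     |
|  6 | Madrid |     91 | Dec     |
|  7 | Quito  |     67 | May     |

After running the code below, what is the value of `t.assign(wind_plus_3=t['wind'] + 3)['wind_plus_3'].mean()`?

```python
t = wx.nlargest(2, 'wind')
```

116.5

take 2 rows with largest wind:
    city  wind month
4  Quito   118   Dec
5  Quito   109   Dec
add column wind_plus_3 = t['wind'] + 3:
    city  wind month  wind_plus_3
4  Quito   118   Dec          121
5  Quito   109   Dec          112
Reading off the mean of column 'wind_plus_3', we get 116.5.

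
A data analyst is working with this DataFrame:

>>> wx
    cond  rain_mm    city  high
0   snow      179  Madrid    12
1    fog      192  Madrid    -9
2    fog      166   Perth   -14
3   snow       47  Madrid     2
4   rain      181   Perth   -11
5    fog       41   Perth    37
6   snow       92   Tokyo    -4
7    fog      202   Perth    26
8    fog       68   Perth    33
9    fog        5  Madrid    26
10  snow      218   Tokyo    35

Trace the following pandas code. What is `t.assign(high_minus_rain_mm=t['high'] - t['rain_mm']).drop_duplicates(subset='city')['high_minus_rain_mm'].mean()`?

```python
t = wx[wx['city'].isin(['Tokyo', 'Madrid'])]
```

-131.5

filter rows where city in ['Tokyo', 'Madrid']:
    cond  rain_mm    city  high
0   snow      179  Madrid    12
1    fog      192  Madrid    -9
3   snow       47  Madrid     2
6   snow       92   Tokyo    -4
9    fog        5  Madrid    26
10  snow      218   Tokyo    35
add column high_minus_rain_mm = t['high'] - t['rain_mm']:
    cond  rain_mm    city  high  high_minus_rain_mm
0   snow      179  Madrid    12                -167
1    fog      192  Madrid    -9                -201
3   snow       47  Madrid     2                 -45
6   snow       92   Tokyo    -4                 -96
9    fog        5  Madrid    26                  21
10  snow      218   Tokyo    35                -183
drop duplicate city (keep=first):
   cond  rain_mm    city  high  high_minus_rain_mm
0  snow      179  Madrid    12                -167
6  snow       92   Tokyo    -4                 -96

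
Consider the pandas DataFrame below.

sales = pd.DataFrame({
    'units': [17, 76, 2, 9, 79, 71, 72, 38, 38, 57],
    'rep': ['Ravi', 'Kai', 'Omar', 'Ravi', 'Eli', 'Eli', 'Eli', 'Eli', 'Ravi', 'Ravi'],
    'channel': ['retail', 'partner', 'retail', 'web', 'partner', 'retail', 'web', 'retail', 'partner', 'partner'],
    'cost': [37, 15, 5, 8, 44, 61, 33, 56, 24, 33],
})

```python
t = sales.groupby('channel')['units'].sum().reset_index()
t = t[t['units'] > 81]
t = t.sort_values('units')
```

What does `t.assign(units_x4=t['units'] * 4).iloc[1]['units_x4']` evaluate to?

1000

group by channel, sum of units:
channel
partner    250
retail     128
web         81
Name: units, dtype: int64
reset_index():
   channel  units
0  partner    250
1   retail    128
2      web     81
filter rows where units > 81:
   channel  units
0  partner    250
1   retail    128
sort by units:
   channel  units
1   retail    128
0  partner    250
add column units_x4 = t['units'] * 4:
   channel  units  units_x4
1   retail    128       512
0  partner    250      1000
Reading off the value at position 1, column 'units_x4', we get 1000.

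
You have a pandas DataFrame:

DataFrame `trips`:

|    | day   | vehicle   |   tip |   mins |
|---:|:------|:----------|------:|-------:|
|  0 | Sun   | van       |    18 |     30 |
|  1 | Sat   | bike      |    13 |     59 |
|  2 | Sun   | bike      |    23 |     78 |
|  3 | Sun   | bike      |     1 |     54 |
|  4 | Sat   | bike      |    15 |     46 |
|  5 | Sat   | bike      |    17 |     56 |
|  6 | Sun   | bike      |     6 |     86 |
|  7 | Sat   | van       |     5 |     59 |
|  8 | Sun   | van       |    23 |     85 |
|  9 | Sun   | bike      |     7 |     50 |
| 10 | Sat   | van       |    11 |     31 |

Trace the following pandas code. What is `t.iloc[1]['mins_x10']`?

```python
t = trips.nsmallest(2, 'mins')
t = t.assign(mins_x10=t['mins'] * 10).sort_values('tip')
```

take 2 rows with smallest mins:
    day vehicle  tip  mins
0   Sun     van   18    30
10  Sat     van   11    31
add column mins_x10 = t['mins'] * 10:
    day vehicle  tip  mins  mins_x10
0   Sun     van   18    30       300
10  Sat     van   11    31       310
sort by tip:
    day vehicle  tip  mins  mins_x10
10  Sat     van   11    31       310
0   Sun     van   18    30       300
So iloc[1]['mins_x10'] = 300.

300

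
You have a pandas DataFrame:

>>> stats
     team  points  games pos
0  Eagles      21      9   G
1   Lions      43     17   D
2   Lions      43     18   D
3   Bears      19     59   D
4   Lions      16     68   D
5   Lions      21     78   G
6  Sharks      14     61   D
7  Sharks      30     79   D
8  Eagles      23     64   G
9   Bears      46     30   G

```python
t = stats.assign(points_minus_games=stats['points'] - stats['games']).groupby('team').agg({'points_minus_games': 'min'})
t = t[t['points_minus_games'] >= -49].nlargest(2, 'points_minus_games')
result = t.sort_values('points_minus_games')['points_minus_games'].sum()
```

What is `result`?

add column points_minus_games = stats['points'] - stats['games']:
     team  points  games pos  points_minus_games
0  Eagles      21      9   G                  12
1   Lions      43     17   D                  26
2   Lions      43     18   D                  25
3   Bears      19     59   D                 -40
4   Lions      16     68   D                 -52
5   Lions      21     78   G                 -57
6  Sharks      14     61   D                 -47
7  Sharks      30     79   D                 -49
8  Eagles      23     64   G                 -41
9   Bears      46     30   G                  16
group by team, min of points_minus_games:
        points_minus_games
team                      
Bears                  -40
Eagles                 -41
Lions                  -57
Sharks                 -49
filter rows where points_minus_games >= -49:
        points_minus_games
team                      
Bears                  -40
Eagles                 -41
Sharks                 -49
take 2 rows with largest points_minus_games:
        points_minus_games
team                      
Bears                  -40
Eagles                 -41
sort by points_minus_games:
        points_minus_games
team                      
Eagles                 -41
Bears                  -40
sum of column 'points_minus_games' → -81

-81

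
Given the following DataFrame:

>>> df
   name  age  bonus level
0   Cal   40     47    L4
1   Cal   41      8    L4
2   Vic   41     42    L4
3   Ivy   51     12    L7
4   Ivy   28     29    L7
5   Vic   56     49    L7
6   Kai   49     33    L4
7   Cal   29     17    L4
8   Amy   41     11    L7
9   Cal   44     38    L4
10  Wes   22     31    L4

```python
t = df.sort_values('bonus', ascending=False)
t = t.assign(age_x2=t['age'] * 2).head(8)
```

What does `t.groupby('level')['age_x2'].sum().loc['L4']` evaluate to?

sort by bonus descending:
   name  age  bonus level
5   Vic   56     49    L7
0   Cal   40     47    L4
2   Vic   41     42    L4
9   Cal   44     38    L4
6   Kai   49     33    L4
10  Wes   22     31    L4
4   Ivy   28     29    L7
7   Cal   29     17    L4
3   Ivy   51     12    L7
8   Amy   41     11    L7
1   Cal   41      8    L4
add column age_x2 = t['age'] * 2:
   name  age  bonus level  age_x2
5   Vic   56     49    L7     112
0   Cal   40     47    L4      80
2   Vic   41     42    L4      82
9   Cal   44     38    L4      88
6   Kai   49     33    L4      98
10  Wes   22     31    L4      44
4   Ivy   28     29    L7      56
7   Cal   29     17    L4      58
3   Ivy   51     12    L7     102
8   Amy   41     11    L7      82
1   Cal   41      8    L4      82
take first 8 rows:
   name  age  bonus level  age_x2
5   Vic   56     49    L7     112
0   Cal   40     47    L4      80
2   Vic   41     42    L4      82
9   Cal   44     38    L4      88
6   Kai   49     33    L4      98
10  Wes   22     31    L4      44
4   Ivy   28     29    L7      56
7   Cal   29     17    L4      58
group by level, sum of age_x2:
level
L4    450
L7    168
Name: age_x2, dtype: int64

450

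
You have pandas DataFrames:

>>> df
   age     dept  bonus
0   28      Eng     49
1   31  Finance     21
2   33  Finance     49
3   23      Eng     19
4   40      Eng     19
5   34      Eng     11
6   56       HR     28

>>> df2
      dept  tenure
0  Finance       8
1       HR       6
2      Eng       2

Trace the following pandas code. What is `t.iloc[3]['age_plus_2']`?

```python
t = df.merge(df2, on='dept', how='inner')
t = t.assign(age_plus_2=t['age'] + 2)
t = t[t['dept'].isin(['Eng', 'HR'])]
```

36

merge on 'dept' (how='inner') → 7 rows:
   age     dept  bonus  tenure
0   28      Eng     49       2
1   31  Finance     21       8
2   33  Finance     49       8
3   23      Eng     19       2
4   40      Eng     19       2
5   34      Eng     11       2
6   56       HR     28       6
add column age_plus_2 = t['age'] + 2:
   age     dept  bonus  tenure  age_plus_2
0   28      Eng     49       2          30
1   31  Finance     21       8          33
2   33  Finance     49       8          35
3   23      Eng     19       2          25
4   40      Eng     19       2          42
5   34      Eng     11       2          36
6   56       HR     28       6          58
filter rows where dept in ['Eng', 'HR']:
   age dept  bonus  tenure  age_plus_2
0   28  Eng     49       2          30
3   23  Eng     19       2          25
4   40  Eng     19       2          42
5   34  Eng     11       2          36
6   56   HR     28       6          58
value at position 3, column 'age_plus_2' → 36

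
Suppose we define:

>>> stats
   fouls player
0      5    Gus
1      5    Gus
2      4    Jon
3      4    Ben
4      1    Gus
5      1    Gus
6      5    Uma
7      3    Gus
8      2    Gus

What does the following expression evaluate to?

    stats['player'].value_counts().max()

value_counts of player:
player
Gus    6
Jon    1
Ben    1
Uma    1
Name: count, dtype: int64
Reading off the max of the resulting series, we get 6.

6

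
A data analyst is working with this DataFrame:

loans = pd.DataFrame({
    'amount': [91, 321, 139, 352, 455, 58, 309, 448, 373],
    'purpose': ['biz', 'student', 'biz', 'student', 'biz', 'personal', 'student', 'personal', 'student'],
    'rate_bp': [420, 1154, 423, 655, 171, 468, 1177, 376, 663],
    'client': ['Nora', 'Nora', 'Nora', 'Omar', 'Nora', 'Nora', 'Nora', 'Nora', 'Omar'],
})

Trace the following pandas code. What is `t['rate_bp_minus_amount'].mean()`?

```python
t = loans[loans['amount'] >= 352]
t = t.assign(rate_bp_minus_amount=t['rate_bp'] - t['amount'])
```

filter rows where amount >= 352:
   amount   purpose  rate_bp client
3     352   student      655   Omar
4     455       biz      171   Nora
7     448  personal      376   Nora
8     373   student      663   Omar
add column rate_bp_minus_amount = t['rate_bp'] - t['amount']:
   amount   purpose  rate_bp client  rate_bp_minus_amount
3     352   student      655   Omar                   303
4     455       biz      171   Nora                  -284
7     448  personal      376   Nora                   -72
8     373   student      663   Omar                   290

59.25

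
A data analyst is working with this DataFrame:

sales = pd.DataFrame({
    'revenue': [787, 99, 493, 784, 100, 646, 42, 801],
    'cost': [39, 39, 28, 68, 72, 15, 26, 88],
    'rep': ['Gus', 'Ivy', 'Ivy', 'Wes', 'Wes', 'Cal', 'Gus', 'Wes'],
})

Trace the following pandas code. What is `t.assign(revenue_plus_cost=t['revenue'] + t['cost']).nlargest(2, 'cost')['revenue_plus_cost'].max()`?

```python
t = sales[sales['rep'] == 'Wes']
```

889

filter rows where rep == 'Wes':
   revenue  cost  rep
3      784    68  Wes
4      100    72  Wes
7      801    88  Wes
add column revenue_plus_cost = t['revenue'] + t['cost']:
   revenue  cost  rep  revenue_plus_cost
3      784    68  Wes                852
4      100    72  Wes                172
7      801    88  Wes                889
take 2 rows with largest cost:
   revenue  cost  rep  revenue_plus_cost
7      801    88  Wes                889
4      100    72  Wes                172
Finally, max of column 'revenue_plus_cost' = 889.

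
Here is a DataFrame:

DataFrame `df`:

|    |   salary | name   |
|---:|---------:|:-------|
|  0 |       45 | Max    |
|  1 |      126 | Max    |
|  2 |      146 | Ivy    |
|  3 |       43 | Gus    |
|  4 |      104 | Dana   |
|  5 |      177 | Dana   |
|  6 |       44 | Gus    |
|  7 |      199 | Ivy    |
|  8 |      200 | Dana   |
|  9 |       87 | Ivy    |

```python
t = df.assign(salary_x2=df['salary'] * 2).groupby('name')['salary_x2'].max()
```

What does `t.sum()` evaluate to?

1138

add column salary_x2 = df['salary'] * 2:
   salary  name  salary_x2
0      45   Max         90
1     126   Max        252
2     146   Ivy        292
3      43   Gus         86
4     104  Dana        208
5     177  Dana        354
6      44   Gus         88
7     199   Ivy        398
8     200  Dana        400
9      87   Ivy        174
group by name, max of salary_x2:
name
Dana    400
Gus      88
Ivy     398
Max     252
Name: salary_x2, dtype: int64
Then the sum of the resulting series: 1138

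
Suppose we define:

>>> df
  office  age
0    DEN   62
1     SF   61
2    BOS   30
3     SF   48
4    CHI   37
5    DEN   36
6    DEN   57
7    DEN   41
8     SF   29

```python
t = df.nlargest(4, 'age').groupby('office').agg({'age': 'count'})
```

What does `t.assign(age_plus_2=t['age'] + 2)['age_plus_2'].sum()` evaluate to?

take 4 rows with largest age:
  office  age
0    DEN   62
1     SF   61
6    DEN   57
3     SF   48
group by office, count of age:
        age
office     
DEN       2
SF        2
add column age_plus_2 = t['age'] + 2:
        age  age_plus_2
office                 
DEN       2           4
SF        2           4

8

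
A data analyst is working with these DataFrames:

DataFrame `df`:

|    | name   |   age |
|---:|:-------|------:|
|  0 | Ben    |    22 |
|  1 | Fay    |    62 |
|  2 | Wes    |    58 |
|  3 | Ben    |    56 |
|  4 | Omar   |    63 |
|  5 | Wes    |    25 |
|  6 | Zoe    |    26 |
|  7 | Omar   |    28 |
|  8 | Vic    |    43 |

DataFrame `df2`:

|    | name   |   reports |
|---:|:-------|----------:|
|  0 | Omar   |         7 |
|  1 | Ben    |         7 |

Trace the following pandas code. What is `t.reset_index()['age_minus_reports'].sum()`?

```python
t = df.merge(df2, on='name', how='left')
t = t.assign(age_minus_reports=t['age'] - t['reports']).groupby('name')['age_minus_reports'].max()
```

105.0

merge on 'name' (how='left') → 9 rows:
   name  age  reports
0   Ben   22      7.0
1   Fay   62      NaN
2   Wes   58      NaN
3   Ben   56      7.0
4  Omar   63      7.0
5   Wes   25      NaN
6   Zoe   26      NaN
7  Omar   28      7.0
8   Vic   43      NaN
add column age_minus_reports = t['age'] - t['reports']:
   name  age  reports  age_minus_reports
0   Ben   22      7.0               15.0
1   Fay   62      NaN                NaN
2   Wes   58      NaN                NaN
3   Ben   56      7.0               49.0
4  Omar   63      7.0               56.0
5   Wes   25      NaN                NaN
6   Zoe   26      NaN                NaN
7  Omar   28      7.0               21.0
8   Vic   43      NaN                NaN
group by name, max of age_minus_reports:
name
Ben     49.0
Fay      NaN
Omar    56.0
Vic      NaN
Wes      NaN
Zoe      NaN
Name: age_minus_reports, dtype: float64
reset_index():
   name  age_minus_reports
0   Ben               49.0
1   Fay                NaN
2  Omar               56.0
3   Vic                NaN
4   Wes                NaN
5   Zoe                NaN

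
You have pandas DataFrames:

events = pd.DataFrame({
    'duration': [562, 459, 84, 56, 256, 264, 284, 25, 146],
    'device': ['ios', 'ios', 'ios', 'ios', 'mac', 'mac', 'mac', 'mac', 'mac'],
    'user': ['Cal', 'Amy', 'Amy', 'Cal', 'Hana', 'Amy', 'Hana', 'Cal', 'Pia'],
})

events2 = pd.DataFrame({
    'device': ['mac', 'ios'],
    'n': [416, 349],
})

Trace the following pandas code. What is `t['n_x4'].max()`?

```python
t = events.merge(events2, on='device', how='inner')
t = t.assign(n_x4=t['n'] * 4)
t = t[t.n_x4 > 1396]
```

1664

merge on 'device' (how='inner') → 9 rows:
   duration device  user    n
0       562    ios   Cal  349
1       459    ios   Amy  349
2        84    ios   Amy  349
3        56    ios   Cal  349
4       256    mac  Hana  416
5       264    mac   Amy  416
6       284    mac  Hana  416
7        25    mac   Cal  416
8       146    mac   Pia  416
add column n_x4 = t['n'] * 4:
   duration device  user    n  n_x4
0       562    ios   Cal  349  1396
1       459    ios   Amy  349  1396
2        84    ios   Amy  349  1396
3        56    ios   Cal  349  1396
4       256    mac  Hana  416  1664
5       264    mac   Amy  416  1664
6       284    mac  Hana  416  1664
7        25    mac   Cal  416  1664
8       146    mac   Pia  416  1664
filter rows where n_x4 > 1396:
   duration device  user    n  n_x4
4       256    mac  Hana  416  1664
5       264    mac   Amy  416  1664
6       284    mac  Hana  416  1664
7        25    mac   Cal  416  1664
8       146    mac   Pia  416  1664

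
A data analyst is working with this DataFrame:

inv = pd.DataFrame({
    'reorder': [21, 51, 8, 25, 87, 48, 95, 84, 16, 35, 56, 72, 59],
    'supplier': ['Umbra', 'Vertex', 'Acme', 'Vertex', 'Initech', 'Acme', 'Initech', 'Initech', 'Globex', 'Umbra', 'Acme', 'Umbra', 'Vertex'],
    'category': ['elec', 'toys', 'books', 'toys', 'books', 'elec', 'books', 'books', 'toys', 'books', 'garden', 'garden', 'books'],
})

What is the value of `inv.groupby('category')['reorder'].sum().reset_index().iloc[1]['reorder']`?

69

group by category, sum of reorder:
category
books     368
elec       69
garden    128
toys       92
Name: reorder, dtype: int64
reset_index():
  category  reorder
0    books      368
1     elec       69
2   garden      128
3     toys       92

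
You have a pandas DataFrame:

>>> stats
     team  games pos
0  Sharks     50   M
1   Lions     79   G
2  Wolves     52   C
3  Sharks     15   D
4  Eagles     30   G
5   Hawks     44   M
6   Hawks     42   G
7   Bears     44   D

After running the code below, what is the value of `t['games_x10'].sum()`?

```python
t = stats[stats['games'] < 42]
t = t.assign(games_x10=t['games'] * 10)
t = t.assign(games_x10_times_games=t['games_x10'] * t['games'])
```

filter rows where games < 42:
     team  games pos
3  Sharks     15   D
4  Eagles     30   G
add column games_x10 = t['games'] * 10:
     team  games pos  games_x10
3  Sharks     15   D        150
4  Eagles     30   G        300
add column games_x10_times_games = t['games_x10'] * t['games']:
     team  games pos  games_x10  games_x10_times_games
3  Sharks     15   D        150                   2250
4  Eagles     30   G        300                   9000
sum of column 'games_x10' → 450

450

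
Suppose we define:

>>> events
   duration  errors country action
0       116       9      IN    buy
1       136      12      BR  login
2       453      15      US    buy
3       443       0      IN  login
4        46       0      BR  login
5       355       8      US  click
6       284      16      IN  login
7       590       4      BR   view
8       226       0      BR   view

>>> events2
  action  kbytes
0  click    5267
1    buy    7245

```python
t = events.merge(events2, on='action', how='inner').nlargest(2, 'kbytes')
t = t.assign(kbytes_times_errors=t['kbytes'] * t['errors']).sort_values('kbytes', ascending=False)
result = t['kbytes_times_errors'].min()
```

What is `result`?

65205

merge on 'action' (how='inner') → 3 rows:
   duration  errors country action  kbytes
0       116       9      IN    buy    7245
1       453      15      US    buy    7245
2       355       8      US  click    5267
take 2 rows with largest kbytes:
   duration  errors country action  kbytes
0       116       9      IN    buy    7245
1       453      15      US    buy    7245
add column kbytes_times_errors = t['kbytes'] * t['errors']:
   duration  errors country action  kbytes  kbytes_times_errors
0       116       9      IN    buy    7245                65205
1       453      15      US    buy    7245               108675
sort by kbytes descending:
   duration  errors country action  kbytes  kbytes_times_errors
0       116       9      IN    buy    7245                65205
1       453      15      US    buy    7245               108675
Hence 65205.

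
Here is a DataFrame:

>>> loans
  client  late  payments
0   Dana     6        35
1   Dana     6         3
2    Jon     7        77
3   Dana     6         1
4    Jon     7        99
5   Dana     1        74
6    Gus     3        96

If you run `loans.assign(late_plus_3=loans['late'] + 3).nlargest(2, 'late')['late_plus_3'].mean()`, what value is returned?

10.0

add column late_plus_3 = loans['late'] + 3:
  client  late  payments  late_plus_3
0   Dana     6        35            9
1   Dana     6         3            9
2    Jon     7        77           10
3   Dana     6         1            9
4    Jon     7        99           10
5   Dana     1        74            4
6    Gus     3        96            6
take 2 rows with largest late:
  client  late  payments  late_plus_3
2    Jon     7        77           10
4    Jon     7        99           10
Reading off the mean of column 'late_plus_3', we get 10.0.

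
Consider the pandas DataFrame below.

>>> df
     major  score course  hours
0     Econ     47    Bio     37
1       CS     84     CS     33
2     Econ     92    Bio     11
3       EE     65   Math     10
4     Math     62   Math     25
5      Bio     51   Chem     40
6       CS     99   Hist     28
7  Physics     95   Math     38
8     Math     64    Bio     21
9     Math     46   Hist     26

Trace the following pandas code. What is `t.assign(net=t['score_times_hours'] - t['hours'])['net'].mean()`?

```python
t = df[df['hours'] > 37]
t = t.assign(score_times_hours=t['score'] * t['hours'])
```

filter rows where hours > 37:
     major  score course  hours
5      Bio     51   Chem     40
7  Physics     95   Math     38
add column score_times_hours = t['score'] * t['hours']:
     major  score course  hours  score_times_hours
5      Bio     51   Chem     40               2040
7  Physics     95   Math     38               3610
add column net = t['score_times_hours'] - t['hours']:
     major  score course  hours  score_times_hours   net
5      Bio     51   Chem     40               2040  2000
7  Physics     95   Math     38               3610  3572
Reading off the mean of column 'net', we get 2786.0.

2786.0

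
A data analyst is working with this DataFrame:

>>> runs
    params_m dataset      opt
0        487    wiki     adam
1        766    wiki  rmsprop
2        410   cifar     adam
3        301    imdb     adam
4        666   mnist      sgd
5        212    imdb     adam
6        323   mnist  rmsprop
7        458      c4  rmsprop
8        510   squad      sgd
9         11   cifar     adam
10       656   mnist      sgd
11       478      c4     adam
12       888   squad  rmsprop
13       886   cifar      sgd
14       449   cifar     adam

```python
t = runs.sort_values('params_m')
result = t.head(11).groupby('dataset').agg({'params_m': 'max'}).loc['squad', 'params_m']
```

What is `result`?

sort by params_m:
    params_m dataset      opt
9         11   cifar     adam
5        212    imdb     adam
3        301    imdb     adam
6        323   mnist  rmsprop
2        410   cifar     adam
14       449   cifar     adam
7        458      c4  rmsprop
11       478      c4     adam
0        487    wiki     adam
8        510   squad      sgd
10       656   mnist      sgd
4        666   mnist      sgd
1        766    wiki  rmsprop
13       886   cifar      sgd
12       888   squad  rmsprop
take first 11 rows:
    params_m dataset      opt
9         11   cifar     adam
5        212    imdb     adam
3        301    imdb     adam
6        323   mnist  rmsprop
2        410   cifar     adam
14       449   cifar     adam
7        458      c4  rmsprop
11       478      c4     adam
0        487    wiki     adam
8        510   squad      sgd
10       656   mnist      sgd
group by dataset, max of params_m:
         params_m
dataset          
c4            478
cifar         449
imdb          301
mnist         656
squad         510
wiki          487
value at row 'squad', column 'params_m' → 510

510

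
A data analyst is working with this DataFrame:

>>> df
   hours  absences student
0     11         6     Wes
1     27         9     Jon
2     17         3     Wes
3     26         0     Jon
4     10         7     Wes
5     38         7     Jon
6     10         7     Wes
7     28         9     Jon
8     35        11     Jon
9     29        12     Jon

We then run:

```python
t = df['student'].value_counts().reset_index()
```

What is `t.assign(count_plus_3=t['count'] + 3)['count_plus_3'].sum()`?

16

value_counts of student:
student
Jon    6
Wes    4
Name: count, dtype: int64
reset_index():
  student  count
0     Jon      6
1     Wes      4
add column count_plus_3 = t['count'] + 3:
  student  count  count_plus_3
0     Jon      6             9
1     Wes      4             7
So sum() = 16.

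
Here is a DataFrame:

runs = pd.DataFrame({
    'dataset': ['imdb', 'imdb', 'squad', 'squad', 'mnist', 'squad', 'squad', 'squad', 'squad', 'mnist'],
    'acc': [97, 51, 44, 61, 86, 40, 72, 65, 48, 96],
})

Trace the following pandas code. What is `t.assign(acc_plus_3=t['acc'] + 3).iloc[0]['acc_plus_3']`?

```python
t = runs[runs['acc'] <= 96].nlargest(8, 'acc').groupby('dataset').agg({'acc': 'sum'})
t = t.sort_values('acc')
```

54

filter rows where acc <= 96:
  dataset  acc
1    imdb   51
2   squad   44
3   squad   61
4   mnist   86
5   squad   40
6   squad   72
7   squad   65
8   squad   48
9   mnist   96
take 8 rows with largest acc:
  dataset  acc
9   mnist   96
4   mnist   86
6   squad   72
7   squad   65
3   squad   61
1    imdb   51
8   squad   48
2   squad   44
group by dataset, sum of acc:
         acc
dataset     
imdb      51
mnist    182
squad    290
sort by acc:
         acc
dataset     
imdb      51
mnist    182
squad    290
add column acc_plus_3 = t['acc'] + 3:
         acc  acc_plus_3
dataset                 
imdb      51          54
mnist    182         185
squad    290         293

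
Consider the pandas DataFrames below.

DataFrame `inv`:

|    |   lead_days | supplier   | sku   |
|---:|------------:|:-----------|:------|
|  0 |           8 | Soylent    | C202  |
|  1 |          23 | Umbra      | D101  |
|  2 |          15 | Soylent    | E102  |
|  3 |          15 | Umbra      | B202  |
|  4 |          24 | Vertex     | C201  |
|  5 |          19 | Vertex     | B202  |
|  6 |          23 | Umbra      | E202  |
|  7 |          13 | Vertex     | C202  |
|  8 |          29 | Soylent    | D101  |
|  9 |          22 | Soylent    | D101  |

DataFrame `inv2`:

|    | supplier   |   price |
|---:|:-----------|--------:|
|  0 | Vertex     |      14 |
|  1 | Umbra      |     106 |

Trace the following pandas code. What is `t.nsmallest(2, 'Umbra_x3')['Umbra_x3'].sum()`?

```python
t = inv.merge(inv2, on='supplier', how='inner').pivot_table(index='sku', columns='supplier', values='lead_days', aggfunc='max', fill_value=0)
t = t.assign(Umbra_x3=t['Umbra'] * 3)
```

merge on 'supplier' (how='inner') → 6 rows:
   lead_days supplier   sku  price
0         23    Umbra  D101    106
1         15    Umbra  B202    106
2         24   Vertex  C201     14
3         19   Vertex  B202     14
4         23    Umbra  E202    106
5         13   Vertex  C202     14
pivot: rows=sku, cols=supplier, max(lead_days):
supplier  Umbra  Vertex
sku                    
B202         15      19
C201          0      24
C202          0      13
D101         23       0
E202         23       0
add column Umbra_x3 = t['Umbra'] * 3:
supplier  Umbra  Vertex  Umbra_x3
sku                              
B202         15      19        45
C201          0      24         0
C202          0      13         0
D101         23       0        69
E202         23       0        69
take 2 rows with smallest Umbra_x3:
supplier  Umbra  Vertex  Umbra_x3
sku                              
C201          0      24         0
C202          0      13         0

0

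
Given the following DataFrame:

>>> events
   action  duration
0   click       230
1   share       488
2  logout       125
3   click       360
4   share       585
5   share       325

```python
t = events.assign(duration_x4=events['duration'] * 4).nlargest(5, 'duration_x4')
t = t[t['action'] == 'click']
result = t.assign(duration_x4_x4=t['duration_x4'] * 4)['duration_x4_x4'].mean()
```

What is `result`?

4720.0

add column duration_x4 = events['duration'] * 4:
   action  duration  duration_x4
0   click       230          920
1   share       488         1952
2  logout       125          500
3   click       360         1440
4   share       585         2340
5   share       325         1300
take 5 rows with largest duration_x4:
  action  duration  duration_x4
4  share       585         2340
1  share       488         1952
3  click       360         1440
5  share       325         1300
0  click       230          920
filter rows where action == 'click':
  action  duration  duration_x4
3  click       360         1440
0  click       230          920
add column duration_x4_x4 = t['duration_x4'] * 4:
  action  duration  duration_x4  duration_x4_x4
3  click       360         1440            5760
0  click       230          920            3680
Finally, mean of column 'duration_x4_x4' = 4720.0.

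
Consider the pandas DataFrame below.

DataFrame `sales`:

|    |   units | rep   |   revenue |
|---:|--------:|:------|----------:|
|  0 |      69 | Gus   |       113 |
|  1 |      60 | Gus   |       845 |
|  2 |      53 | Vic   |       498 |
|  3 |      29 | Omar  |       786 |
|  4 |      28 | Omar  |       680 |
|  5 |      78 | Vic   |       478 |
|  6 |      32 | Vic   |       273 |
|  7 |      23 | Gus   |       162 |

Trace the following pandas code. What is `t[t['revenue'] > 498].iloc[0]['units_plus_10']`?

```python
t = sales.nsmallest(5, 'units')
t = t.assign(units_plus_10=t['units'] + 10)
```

38

take 5 rows with smallest units:
   units   rep  revenue
7     23   Gus      162
4     28  Omar      680
3     29  Omar      786
6     32   Vic      273
2     53   Vic      498
add column units_plus_10 = t['units'] + 10:
   units   rep  revenue  units_plus_10
7     23   Gus      162             33
4     28  Omar      680             38
3     29  Omar      786             39
6     32   Vic      273             42
2     53   Vic      498             63
filter rows where revenue > 498:
   units   rep  revenue  units_plus_10
4     28  Omar      680             38
3     29  Omar      786             39
Finally, value at position 0, column 'units_plus_10' = 38.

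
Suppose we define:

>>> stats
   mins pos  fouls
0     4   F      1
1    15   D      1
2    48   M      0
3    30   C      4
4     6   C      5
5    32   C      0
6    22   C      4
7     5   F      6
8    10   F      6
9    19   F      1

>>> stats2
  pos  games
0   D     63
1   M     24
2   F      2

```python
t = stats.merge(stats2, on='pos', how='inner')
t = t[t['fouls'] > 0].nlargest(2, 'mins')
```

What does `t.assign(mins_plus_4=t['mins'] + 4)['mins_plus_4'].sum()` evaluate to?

42

merge on 'pos' (how='inner') → 6 rows:
   mins pos  fouls  games
0     4   F      1      2
1    15   D      1     63
2    48   M      0     24
3     5   F      6      2
4    10   F      6      2
5    19   F      1      2
filter rows where fouls > 0:
   mins pos  fouls  games
0     4   F      1      2
1    15   D      1     63
3     5   F      6      2
4    10   F      6      2
5    19   F      1      2
take 2 rows with largest mins:
   mins pos  fouls  games
5    19   F      1      2
1    15   D      1     63
add column mins_plus_4 = t['mins'] + 4:
   mins pos  fouls  games  mins_plus_4
5    19   F      1      2           23
1    15   D      1     63           19
Reading off the sum of column 'mins_plus_4', we get 42.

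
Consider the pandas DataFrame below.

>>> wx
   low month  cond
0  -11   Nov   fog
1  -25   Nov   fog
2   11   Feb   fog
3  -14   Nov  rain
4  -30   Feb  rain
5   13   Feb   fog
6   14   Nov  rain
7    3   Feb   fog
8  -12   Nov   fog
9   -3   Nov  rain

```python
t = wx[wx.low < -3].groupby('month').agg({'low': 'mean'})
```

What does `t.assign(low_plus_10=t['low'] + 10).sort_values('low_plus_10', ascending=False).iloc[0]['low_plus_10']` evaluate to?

filter rows where low < -3:
   low month  cond
0  -11   Nov   fog
1  -25   Nov   fog
3  -14   Nov  rain
4  -30   Feb  rain
8  -12   Nov   fog
group by month, mean of low:
        low
month      
Feb   -30.0
Nov   -15.5
add column low_plus_10 = t['low'] + 10:
        low  low_plus_10
month                   
Feb   -30.0        -20.0
Nov   -15.5         -5.5
sort by low_plus_10 descending:
        low  low_plus_10
month                   
Nov   -15.5         -5.5
Feb   -30.0        -20.0
Hence -5.5.

-5.5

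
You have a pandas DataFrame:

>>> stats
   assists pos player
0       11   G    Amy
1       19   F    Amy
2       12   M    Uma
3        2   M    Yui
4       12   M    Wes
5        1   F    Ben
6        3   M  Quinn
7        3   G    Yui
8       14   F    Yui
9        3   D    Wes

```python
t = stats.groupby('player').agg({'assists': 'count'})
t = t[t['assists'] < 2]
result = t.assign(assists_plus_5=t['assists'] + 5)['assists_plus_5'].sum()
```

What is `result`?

18

group by player, count of assists:
        assists
player         
Amy           2
Ben           1
Quinn         1
Uma           1
Wes           2
Yui           3
filter rows where assists < 2:
        assists
player         
Ben           1
Quinn         1
Uma           1
add column assists_plus_5 = t['assists'] + 5:
        assists  assists_plus_5
player                         
Ben           1               6
Quinn         1               6
Uma           1               6
So sum() = 18.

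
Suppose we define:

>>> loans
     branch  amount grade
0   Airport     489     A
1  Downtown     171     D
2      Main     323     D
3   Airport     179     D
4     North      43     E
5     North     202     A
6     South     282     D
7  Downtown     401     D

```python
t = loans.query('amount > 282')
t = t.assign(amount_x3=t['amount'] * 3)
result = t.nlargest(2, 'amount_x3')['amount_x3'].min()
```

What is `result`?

filter rows where amount > 282:
     branch  amount grade
0   Airport     489     A
2      Main     323     D
7  Downtown     401     D
add column amount_x3 = t['amount'] * 3:
     branch  amount grade  amount_x3
0   Airport     489     A       1467
2      Main     323     D        969
7  Downtown     401     D       1203
take 2 rows with largest amount_x3:
     branch  amount grade  amount_x3
0   Airport     489     A       1467
7  Downtown     401     D       1203
Hence 1203.

1203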